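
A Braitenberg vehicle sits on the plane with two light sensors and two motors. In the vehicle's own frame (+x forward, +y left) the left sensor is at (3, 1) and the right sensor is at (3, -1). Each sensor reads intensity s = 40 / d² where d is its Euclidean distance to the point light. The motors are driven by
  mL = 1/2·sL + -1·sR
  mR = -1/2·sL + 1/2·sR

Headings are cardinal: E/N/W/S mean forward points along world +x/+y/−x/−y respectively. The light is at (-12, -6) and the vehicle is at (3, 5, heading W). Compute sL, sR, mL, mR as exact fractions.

left sensor world pos  = (0, 4); dL² = 244
right sensor world pos = (0, 6); dR² = 288
sL = 40/244 = 10/61
sR = 40/288 = 5/36
mL = 1/2·sL + -1·sR = -125/2196
mR = -1/2·sL + 1/2·sR = -55/4392

10/61 5/36 -125/2196 -55/4392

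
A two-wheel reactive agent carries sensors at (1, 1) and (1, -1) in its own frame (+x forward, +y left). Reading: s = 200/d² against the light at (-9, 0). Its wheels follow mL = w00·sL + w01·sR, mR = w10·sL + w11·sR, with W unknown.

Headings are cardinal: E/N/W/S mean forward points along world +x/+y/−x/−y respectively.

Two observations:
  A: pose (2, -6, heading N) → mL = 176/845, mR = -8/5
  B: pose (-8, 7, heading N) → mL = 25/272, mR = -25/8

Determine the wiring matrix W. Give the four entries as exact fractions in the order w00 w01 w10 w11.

obs A: pose=(2,-6,N) → sL=8/5, sR=200/169, mL=176/845, mR=-8/5
obs B: pose=(-8,7,N) → sL=25/8, sR=50/17, mL=25/272, mR=-25/8
sensor matrix S = [[8/5, 200/169], [25/8, 50/17]]; det S = 2895/2873
solve [mL_A; mL_B] = S·[w00; w01] and [mR_A; mR_B] = S·[w10; w11]:
  w00 = 1/2, w01 = -1/2, w10 = -1, w11 = 0

1/2 -1/2 -1 0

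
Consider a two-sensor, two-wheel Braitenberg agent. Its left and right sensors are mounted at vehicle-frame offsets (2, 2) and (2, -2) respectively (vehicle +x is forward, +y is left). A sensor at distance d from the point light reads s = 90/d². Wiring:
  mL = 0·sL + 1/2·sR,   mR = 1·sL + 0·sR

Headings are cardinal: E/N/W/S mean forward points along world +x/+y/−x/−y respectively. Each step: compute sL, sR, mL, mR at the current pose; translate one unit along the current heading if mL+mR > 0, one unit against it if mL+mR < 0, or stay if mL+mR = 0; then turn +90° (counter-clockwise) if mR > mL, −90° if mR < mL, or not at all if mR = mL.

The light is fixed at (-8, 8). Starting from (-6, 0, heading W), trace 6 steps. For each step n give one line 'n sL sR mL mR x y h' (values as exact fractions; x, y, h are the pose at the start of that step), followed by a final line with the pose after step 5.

0 9/10 5/2 5/4 9/10 -6 0 W
1 90/37 2 1 90/37 -7 0 N
2 45/41 45/13 45/26 45/41 -7 1 W
3 90/29 90/29 45/29 90/29 -8 1 N
4 45/34 9/2 9/4 45/34 -8 2 W
5 18/5 90/17 45/17 18/5 -9 2 N
final -9 3 W

n=0: pose=(-6,0,W); sL=9/10, sR=5/2; mL=5/4, mR=9/10; mL+mR=43/20 → advance +1; mR−mL=-7/20 → turn -1·90°
n=1: pose=(-7,0,N); sL=90/37, sR=2; mL=1, mR=90/37; mL+mR=127/37 → advance +1; mR−mL=53/37 → turn +1·90°
n=2: pose=(-7,1,W); sL=45/41, sR=45/13; mL=45/26, mR=45/41; mL+mR=3015/1066 → advance +1; mR−mL=-675/1066 → turn -1·90°
n=3: pose=(-8,1,N); sL=90/29, sR=90/29; mL=45/29, mR=90/29; mL+mR=135/29 → advance +1; mR−mL=45/29 → turn +1·90°
n=4: pose=(-8,2,W); sL=45/34, sR=9/2; mL=9/4, mR=45/34; mL+mR=243/68 → advance +1; mR−mL=-63/68 → turn -1·90°
n=5: pose=(-9,2,N); sL=18/5, sR=90/17; mL=45/17, mR=18/5; mL+mR=531/85 → advance +1; mR−mL=81/85 → turn +1·90°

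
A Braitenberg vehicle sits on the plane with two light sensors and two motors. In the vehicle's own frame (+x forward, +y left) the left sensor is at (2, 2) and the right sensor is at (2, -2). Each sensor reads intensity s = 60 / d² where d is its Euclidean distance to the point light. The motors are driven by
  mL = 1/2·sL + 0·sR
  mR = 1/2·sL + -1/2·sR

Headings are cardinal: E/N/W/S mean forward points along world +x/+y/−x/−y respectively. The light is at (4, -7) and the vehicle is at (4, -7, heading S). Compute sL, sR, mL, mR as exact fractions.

15/2 15/2 15/4 0

left sensor world pos  = (6, -9); dL² = 8
right sensor world pos = (2, -9); dR² = 8
sL = 60/8 = 15/2
sR = 60/8 = 15/2
mL = 1/2·sL + 0·sR = 15/4
mR = 1/2·sL + -1/2·sR = 0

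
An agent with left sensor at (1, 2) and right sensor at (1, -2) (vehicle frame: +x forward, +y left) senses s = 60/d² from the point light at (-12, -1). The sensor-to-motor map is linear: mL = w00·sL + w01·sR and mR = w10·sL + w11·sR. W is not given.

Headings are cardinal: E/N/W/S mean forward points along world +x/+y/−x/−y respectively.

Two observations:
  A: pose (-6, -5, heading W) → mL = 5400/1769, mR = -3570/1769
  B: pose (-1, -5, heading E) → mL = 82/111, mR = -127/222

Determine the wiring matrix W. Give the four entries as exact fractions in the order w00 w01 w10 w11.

1 1 -1 -1/2

obs A: pose=(-6,-5,W) → sL=60/61, sR=60/29, mL=5400/1769, mR=-3570/1769
obs B: pose=(-1,-5,E) → sL=15/37, sR=1/3, mL=82/111, mR=-127/222
sensor matrix S = [[60/61, 60/29], [15/37, 1/3]]; det S = -33440/65453
solve [mL_A; mL_B] = S·[w00; w01] and [mR_A; mR_B] = S·[w10; w11]:
  w00 = 1, w01 = 1, w10 = -1, w11 = -1/2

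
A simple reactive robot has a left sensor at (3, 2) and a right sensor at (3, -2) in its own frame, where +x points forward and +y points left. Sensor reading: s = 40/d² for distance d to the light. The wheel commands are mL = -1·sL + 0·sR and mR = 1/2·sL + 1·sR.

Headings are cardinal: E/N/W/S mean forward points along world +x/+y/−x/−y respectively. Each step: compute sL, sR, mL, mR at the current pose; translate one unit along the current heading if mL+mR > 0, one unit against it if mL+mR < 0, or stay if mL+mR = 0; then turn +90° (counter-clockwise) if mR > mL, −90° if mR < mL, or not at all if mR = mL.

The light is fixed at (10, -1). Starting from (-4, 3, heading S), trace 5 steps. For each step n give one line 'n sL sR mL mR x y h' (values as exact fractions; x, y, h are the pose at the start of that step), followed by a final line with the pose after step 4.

0 8/29 40/257 -8/29 2188/7453 -4 3 S
1 20/73 20/61 -20/73 2070/4453 -4 2 E
2 40/261 40/157 -40/261 13580/40977 -3 2 N
3 2/13 10/73 -2/13 203/949 -3 3 W
4 8/29 40/257 -8/29 2188/7453 -4 3 S
final -4 2 E

n=0: pose=(-4,3,S); sL=8/29, sR=40/257; mL=-8/29, mR=2188/7453; mL+mR=132/7453 → advance +1; mR−mL=4244/7453 → turn +1·90°
n=1: pose=(-4,2,E); sL=20/73, sR=20/61; mL=-20/73, mR=2070/4453; mL+mR=850/4453 → advance +1; mR−mL=3290/4453 → turn +1·90°
n=2: pose=(-3,2,N); sL=40/261, sR=40/157; mL=-40/261, mR=13580/40977; mL+mR=7300/40977 → advance +1; mR−mL=6620/13659 → turn +1·90°
n=3: pose=(-3,3,W); sL=2/13, sR=10/73; mL=-2/13, mR=203/949; mL+mR=57/949 → advance +1; mR−mL=349/949 → turn +1·90°
n=4: pose=(-4,3,S); sL=8/29, sR=40/257; mL=-8/29, mR=2188/7453; mL+mR=132/7453 → advance +1; mR−mL=4244/7453 → turn +1·90°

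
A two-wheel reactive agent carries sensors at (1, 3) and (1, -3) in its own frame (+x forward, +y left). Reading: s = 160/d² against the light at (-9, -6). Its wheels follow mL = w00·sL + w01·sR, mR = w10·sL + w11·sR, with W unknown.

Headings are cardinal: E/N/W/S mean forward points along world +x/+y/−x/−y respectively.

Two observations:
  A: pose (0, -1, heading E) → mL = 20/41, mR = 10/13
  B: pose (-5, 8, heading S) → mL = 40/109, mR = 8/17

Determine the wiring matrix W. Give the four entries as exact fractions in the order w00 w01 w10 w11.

obs A: pose=(0,-1,E) → sL=40/41, sR=20/13, mL=20/41, mR=10/13
obs B: pose=(-5,8,S) → sL=80/109, sR=16/17, mL=40/109, mR=8/17
sensor matrix S = [[40/41, 20/13], [80/109, 16/17]]; det S = -208320/987649
solve [mL_A; mL_B] = S·[w00; w01] and [mR_A; mR_B] = S·[w10; w11]:
  w00 = 1/2, w01 = 0, w10 = 0, w11 = 1/2

1/2 0 0 1/2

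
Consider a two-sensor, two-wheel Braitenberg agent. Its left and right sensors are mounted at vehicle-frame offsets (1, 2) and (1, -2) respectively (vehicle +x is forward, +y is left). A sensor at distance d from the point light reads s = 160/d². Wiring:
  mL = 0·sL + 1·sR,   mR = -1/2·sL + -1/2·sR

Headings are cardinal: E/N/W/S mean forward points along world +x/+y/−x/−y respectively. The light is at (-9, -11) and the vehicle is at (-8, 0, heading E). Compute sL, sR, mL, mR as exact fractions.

left sensor world pos  = (-7, 2); dL² = 173
right sensor world pos = (-7, -2); dR² = 85
sL = 160/173 = 160/173
sR = 160/85 = 32/17
mL = 0·sL + 1·sR = 32/17
mR = -1/2·sL + -1/2·sR = -4128/2941

160/173 32/17 32/17 -4128/2941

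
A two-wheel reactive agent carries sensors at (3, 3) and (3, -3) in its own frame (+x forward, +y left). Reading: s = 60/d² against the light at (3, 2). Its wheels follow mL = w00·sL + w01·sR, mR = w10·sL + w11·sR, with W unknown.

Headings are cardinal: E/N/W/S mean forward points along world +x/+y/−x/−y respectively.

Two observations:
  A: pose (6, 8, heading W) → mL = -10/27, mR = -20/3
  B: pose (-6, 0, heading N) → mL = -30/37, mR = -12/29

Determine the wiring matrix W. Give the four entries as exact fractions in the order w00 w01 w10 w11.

0 -1/2 -1 0

obs A: pose=(6,8,W) → sL=20/3, sR=20/27, mL=-10/27, mR=-20/3
obs B: pose=(-6,0,N) → sL=12/29, sR=60/37, mL=-30/37, mR=-12/29
sensor matrix S = [[20/3, 20/27], [12/29, 60/37]]; det S = 101440/9657
solve [mL_A; mL_B] = S·[w00; w01] and [mR_A; mR_B] = S·[w10; w11]:
  w00 = 0, w01 = -1/2, w10 = -1, w11 = 0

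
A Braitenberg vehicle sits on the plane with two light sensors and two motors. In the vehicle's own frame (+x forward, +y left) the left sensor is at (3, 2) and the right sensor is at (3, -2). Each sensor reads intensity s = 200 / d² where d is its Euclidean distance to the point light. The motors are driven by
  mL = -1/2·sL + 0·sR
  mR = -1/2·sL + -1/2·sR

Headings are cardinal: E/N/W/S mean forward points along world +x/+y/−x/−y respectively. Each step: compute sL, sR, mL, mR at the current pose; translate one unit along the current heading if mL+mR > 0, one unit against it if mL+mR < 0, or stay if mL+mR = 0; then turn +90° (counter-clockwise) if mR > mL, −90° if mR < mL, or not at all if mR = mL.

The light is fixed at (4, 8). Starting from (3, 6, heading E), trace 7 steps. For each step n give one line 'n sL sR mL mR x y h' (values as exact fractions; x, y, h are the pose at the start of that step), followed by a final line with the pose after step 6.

0 50 10 -25 -30 3 6 E
1 8 200/41 -4 -264/41 2 6 S
2 100/17 100/13 -50/17 -1500/221 2 7 W
3 200/13 40 -100/13 -360/13 3 7 N
4 50 10 -25 -30 3 6 E
5 8 200/41 -4 -264/41 2 6 S
6 100/17 100/13 -50/17 -1500/221 2 7 W
final 3 7 N

n=0: pose=(3,6,E); sL=50, sR=10; mL=-25, mR=-30; mL+mR=-55 → advance -1; mR−mL=-5 → turn -1·90°
n=1: pose=(2,6,S); sL=8, sR=200/41; mL=-4, mR=-264/41; mL+mR=-428/41 → advance -1; mR−mL=-100/41 → turn -1·90°
n=2: pose=(2,7,W); sL=100/17, sR=100/13; mL=-50/17, mR=-1500/221; mL+mR=-2150/221 → advance -1; mR−mL=-50/13 → turn -1·90°
n=3: pose=(3,7,N); sL=200/13, sR=40; mL=-100/13, mR=-360/13; mL+mR=-460/13 → advance -1; mR−mL=-20 → turn -1·90°
n=4: pose=(3,6,E); sL=50, sR=10; mL=-25, mR=-30; mL+mR=-55 → advance -1; mR−mL=-5 → turn -1·90°
n=5: pose=(2,6,S); sL=8, sR=200/41; mL=-4, mR=-264/41; mL+mR=-428/41 → advance -1; mR−mL=-100/41 → turn -1·90°
n=6: pose=(2,7,W); sL=100/17, sR=100/13; mL=-50/17, mR=-1500/221; mL+mR=-2150/221 → advance -1; mR−mL=-50/13 → turn -1·90°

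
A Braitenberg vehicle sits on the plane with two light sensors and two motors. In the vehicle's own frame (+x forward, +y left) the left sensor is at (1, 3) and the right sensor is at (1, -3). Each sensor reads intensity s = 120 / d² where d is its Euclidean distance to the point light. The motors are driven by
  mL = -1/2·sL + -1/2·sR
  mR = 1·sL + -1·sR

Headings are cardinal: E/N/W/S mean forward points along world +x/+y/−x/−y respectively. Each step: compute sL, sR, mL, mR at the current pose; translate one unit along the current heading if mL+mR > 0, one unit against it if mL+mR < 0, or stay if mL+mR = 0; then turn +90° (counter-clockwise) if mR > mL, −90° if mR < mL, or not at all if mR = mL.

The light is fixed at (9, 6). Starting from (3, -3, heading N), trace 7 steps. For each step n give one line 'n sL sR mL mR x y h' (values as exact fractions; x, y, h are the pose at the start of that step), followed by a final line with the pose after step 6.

0 24/29 120/73 -2616/2117 -1728/2117 3 -3 N
1 60/109 60/49 -4740/5341 -3600/5341 3 -4 W
2 24/25 24/37 -744/925 288/925 4 -4 S
3 30/13 3/4 -159/104 81/52 4 -3 E
4 120/113 24/13 -2136/1469 -1152/1469 5 -3 N
5 60/97 60/37 -4020/3589 -3600/3589 5 -4 W
6 120/121 120/157 -16680/18997 4320/18997 6 -4 S
final 6 -3 E

n=0: pose=(3,-3,N); sL=24/29, sR=120/73; mL=-2616/2117, mR=-1728/2117; mL+mR=-4344/2117 → advance -1; mR−mL=888/2117 → turn +1·90°
n=1: pose=(3,-4,W); sL=60/109, sR=60/49; mL=-4740/5341, mR=-3600/5341; mL+mR=-8340/5341 → advance -1; mR−mL=1140/5341 → turn +1·90°
n=2: pose=(4,-4,S); sL=24/25, sR=24/37; mL=-744/925, mR=288/925; mL+mR=-456/925 → advance -1; mR−mL=1032/925 → turn +1·90°
n=3: pose=(4,-3,E); sL=30/13, sR=3/4; mL=-159/104, mR=81/52; mL+mR=3/104 → advance +1; mR−mL=321/104 → turn +1·90°
n=4: pose=(5,-3,N); sL=120/113, sR=24/13; mL=-2136/1469, mR=-1152/1469; mL+mR=-3288/1469 → advance -1; mR−mL=984/1469 → turn +1·90°
n=5: pose=(5,-4,W); sL=60/97, sR=60/37; mL=-4020/3589, mR=-3600/3589; mL+mR=-7620/3589 → advance -1; mR−mL=420/3589 → turn +1·90°
n=6: pose=(6,-4,S); sL=120/121, sR=120/157; mL=-16680/18997, mR=4320/18997; mL+mR=-12360/18997 → advance -1; mR−mL=21000/18997 → turn +1·90°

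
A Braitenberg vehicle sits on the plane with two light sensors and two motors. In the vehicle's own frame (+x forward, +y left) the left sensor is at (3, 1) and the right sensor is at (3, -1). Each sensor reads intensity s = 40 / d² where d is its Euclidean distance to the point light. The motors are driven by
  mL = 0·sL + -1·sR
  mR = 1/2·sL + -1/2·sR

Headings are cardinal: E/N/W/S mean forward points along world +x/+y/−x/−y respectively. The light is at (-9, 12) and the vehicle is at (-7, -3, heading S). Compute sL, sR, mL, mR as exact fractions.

40/333 8/65 -8/65 -32/21645

left sensor world pos  = (-6, -6); dL² = 333
right sensor world pos = (-8, -6); dR² = 325
sL = 40/333 = 40/333
sR = 40/325 = 8/65
mL = 0·sL + -1·sR = -8/65
mR = 1/2·sL + -1/2·sR = -32/21645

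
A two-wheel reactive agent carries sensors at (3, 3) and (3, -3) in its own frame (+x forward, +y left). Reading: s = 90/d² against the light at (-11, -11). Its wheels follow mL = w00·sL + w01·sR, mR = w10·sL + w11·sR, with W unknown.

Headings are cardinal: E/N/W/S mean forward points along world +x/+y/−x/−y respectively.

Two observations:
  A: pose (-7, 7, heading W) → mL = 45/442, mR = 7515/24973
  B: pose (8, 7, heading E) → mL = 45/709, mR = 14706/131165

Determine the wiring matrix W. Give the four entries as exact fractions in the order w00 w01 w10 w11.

obs A: pose=(-7,7,W) → sL=45/113, sR=45/221, mL=45/442, mR=7515/24973
obs B: pose=(8,7,E) → sL=18/185, sR=90/709, mL=45/709, mR=14706/131165
sensor matrix S = [[45/113, 45/221], [18/185, 90/709]]; det S = 20137896/655116709
solve [mL_A; mL_B] = S·[w00; w01] and [mR_A; mR_B] = S·[w10; w11]:
  w00 = 0, w01 = 1/2, w10 = 1/2, w11 = 1/2

0 1/2 1/2 1/2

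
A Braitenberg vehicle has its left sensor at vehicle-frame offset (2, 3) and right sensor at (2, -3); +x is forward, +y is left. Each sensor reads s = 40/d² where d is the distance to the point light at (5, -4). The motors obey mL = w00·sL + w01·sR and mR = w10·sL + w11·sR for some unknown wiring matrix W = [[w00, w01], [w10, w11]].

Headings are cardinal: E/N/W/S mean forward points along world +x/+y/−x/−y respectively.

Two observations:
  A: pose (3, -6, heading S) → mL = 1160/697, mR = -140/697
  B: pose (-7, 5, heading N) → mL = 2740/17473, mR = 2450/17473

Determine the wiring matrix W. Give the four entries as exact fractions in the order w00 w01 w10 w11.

1/2 1/2 -1/2 1

obs A: pose=(3,-6,S) → sL=40/17, sR=40/41, mL=1160/697, mR=-140/697
obs B: pose=(-7,5,N) → sL=20/173, sR=20/101, mL=2740/17473, mR=2450/17473
sensor matrix S = [[40/17, 40/41], [20/173, 20/101]]; det S = 4300800/12178681
solve [mL_A; mL_B] = S·[w00; w01] and [mR_A; mR_B] = S·[w10; w11]:
  w00 = 1/2, w01 = 1/2, w10 = -1/2, w11 = 1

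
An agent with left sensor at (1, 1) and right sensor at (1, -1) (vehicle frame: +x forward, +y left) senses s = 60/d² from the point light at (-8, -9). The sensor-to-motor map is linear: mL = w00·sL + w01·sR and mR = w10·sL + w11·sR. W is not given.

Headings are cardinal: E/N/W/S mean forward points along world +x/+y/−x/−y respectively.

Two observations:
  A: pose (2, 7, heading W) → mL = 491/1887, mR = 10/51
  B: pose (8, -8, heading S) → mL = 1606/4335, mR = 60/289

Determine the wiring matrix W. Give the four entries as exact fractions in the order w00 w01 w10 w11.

obs A: pose=(2,7,W) → sL=10/51, sR=6/37, mL=491/1887, mR=10/51
obs B: pose=(8,-8,S) → sL=60/289, sR=4/15, mL=1606/4335, mR=60/289
sensor matrix S = [[10/51, 6/37], [60/289, 4/15]]; det S = 1792/96237
solve [mL_A; mL_B] = S·[w00; w01] and [mR_A; mR_B] = S·[w10; w11]:
  w00 = 1/2, w01 = 1, w10 = 1, w11 = 0

1/2 1 1 0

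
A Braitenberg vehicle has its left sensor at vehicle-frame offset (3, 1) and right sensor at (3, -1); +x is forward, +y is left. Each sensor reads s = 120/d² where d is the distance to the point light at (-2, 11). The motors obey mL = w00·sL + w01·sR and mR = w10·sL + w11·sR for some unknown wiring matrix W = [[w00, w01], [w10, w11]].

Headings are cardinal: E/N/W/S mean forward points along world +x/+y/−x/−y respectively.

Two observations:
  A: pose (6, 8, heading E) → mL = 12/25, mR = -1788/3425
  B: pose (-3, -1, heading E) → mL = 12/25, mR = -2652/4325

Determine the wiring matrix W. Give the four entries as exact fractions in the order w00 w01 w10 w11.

1/2 0 -1 1/2

obs A: pose=(6,8,E) → sL=24/25, sR=120/137, mL=12/25, mR=-1788/3425
obs B: pose=(-3,-1,E) → sL=24/25, sR=120/173, mL=12/25, mR=-2652/4325
sensor matrix S = [[24/25, 120/137], [24/25, 120/173]]; det S = -20736/118505
solve [mL_A; mL_B] = S·[w00; w01] and [mR_A; mR_B] = S·[w10; w11]:
  w00 = 1/2, w01 = 0, w10 = -1, w11 = 1/2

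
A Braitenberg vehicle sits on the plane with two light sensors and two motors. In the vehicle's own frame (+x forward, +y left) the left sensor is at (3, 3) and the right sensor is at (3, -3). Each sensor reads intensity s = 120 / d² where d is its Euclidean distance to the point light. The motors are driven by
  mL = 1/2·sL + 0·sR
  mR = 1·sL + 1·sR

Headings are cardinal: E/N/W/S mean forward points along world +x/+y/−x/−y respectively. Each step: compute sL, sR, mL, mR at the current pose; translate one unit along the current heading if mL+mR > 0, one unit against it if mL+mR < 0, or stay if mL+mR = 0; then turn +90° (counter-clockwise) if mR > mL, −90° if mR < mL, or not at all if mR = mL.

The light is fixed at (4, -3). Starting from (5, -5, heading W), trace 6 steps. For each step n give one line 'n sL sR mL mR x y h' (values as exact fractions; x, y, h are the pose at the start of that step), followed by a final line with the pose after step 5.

n=0: pose=(5,-5,W); sL=120/29, sR=24; mL=60/29, mR=816/29; mL+mR=876/29 → advance +1; mR−mL=756/29 → turn +1·90°
n=1: pose=(4,-5,S); sL=60/17, sR=60/17; mL=30/17, mR=120/17; mL+mR=150/17 → advance +1; mR−mL=90/17 → turn +1·90°
n=2: pose=(4,-6,E); sL=40/3, sR=8/3; mL=20/3, mR=16; mL+mR=68/3 → advance +1; mR−mL=28/3 → turn +1·90°
n=3: pose=(5,-6,N); sL=30, sR=15/2; mL=15, mR=75/2; mL+mR=105/2 → advance +1; mR−mL=45/2 → turn +1·90°
n=4: pose=(5,-5,W); sL=120/29, sR=24; mL=60/29, mR=816/29; mL+mR=876/29 → advance +1; mR−mL=756/29 → turn +1·90°
n=5: pose=(4,-5,S); sL=60/17, sR=60/17; mL=30/17, mR=120/17; mL+mR=150/17 → advance +1; mR−mL=90/17 → turn +1·90°

0 120/29 24 60/29 816/29 5 -5 W
1 60/17 60/17 30/17 120/17 4 -5 S
2 40/3 8/3 20/3 16 4 -6 E
3 30 15/2 15 75/2 5 -6 N
4 120/29 24 60/29 816/29 5 -5 W
5 60/17 60/17 30/17 120/17 4 -5 S
final 4 -6 E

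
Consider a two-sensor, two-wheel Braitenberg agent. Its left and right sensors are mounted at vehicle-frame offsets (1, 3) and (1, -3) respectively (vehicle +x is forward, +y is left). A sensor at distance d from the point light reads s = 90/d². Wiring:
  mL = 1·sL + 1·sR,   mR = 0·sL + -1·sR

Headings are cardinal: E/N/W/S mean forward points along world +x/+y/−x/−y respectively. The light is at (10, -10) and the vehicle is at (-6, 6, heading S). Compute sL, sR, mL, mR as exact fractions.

left sensor world pos  = (-3, 5); dL² = 394
right sensor world pos = (-9, 5); dR² = 586
sL = 90/394 = 45/197
sR = 90/586 = 45/293
mL = 1·sL + 1·sR = 22050/57721
mR = 0·sL + -1·sR = -45/293

45/197 45/293 22050/57721 -45/293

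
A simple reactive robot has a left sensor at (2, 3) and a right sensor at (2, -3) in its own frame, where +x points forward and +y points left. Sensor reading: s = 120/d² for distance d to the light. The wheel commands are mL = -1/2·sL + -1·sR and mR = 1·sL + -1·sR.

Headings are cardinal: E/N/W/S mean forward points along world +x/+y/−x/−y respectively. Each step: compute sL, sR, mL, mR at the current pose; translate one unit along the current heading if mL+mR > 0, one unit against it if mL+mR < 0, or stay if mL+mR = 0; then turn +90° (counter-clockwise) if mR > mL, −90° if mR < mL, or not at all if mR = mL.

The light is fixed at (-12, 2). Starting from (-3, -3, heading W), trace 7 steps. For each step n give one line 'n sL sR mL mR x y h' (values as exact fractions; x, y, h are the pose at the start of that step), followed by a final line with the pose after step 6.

0 120/113 120/53 -16740/5989 -7200/5989 -3 -3 W
1 60/109 60/49 -8010/5341 -3600/5341 -2 -3 S
2 24/29 120/193 -5796/5597 1152/5597 -2 -2 E
3 3 30/37 -171/74 81/37 -3 -2 N
4 120/113 120/53 -16740/5989 -7200/5989 -3 -3 W
5 60/109 60/49 -8010/5341 -3600/5341 -2 -3 S
6 24/29 120/193 -5796/5597 1152/5597 -2 -2 E
final -3 -2 N

n=0: pose=(-3,-3,W); sL=120/113, sR=120/53; mL=-16740/5989, mR=-7200/5989; mL+mR=-23940/5989 → advance -1; mR−mL=180/113 → turn +1·90°
n=1: pose=(-2,-3,S); sL=60/109, sR=60/49; mL=-8010/5341, mR=-3600/5341; mL+mR=-11610/5341 → advance -1; mR−mL=90/109 → turn +1·90°
n=2: pose=(-2,-2,E); sL=24/29, sR=120/193; mL=-5796/5597, mR=1152/5597; mL+mR=-4644/5597 → advance -1; mR−mL=36/29 → turn +1·90°
n=3: pose=(-3,-2,N); sL=3, sR=30/37; mL=-171/74, mR=81/37; mL+mR=-9/74 → advance -1; mR−mL=9/2 → turn +1·90°
n=4: pose=(-3,-3,W); sL=120/113, sR=120/53; mL=-16740/5989, mR=-7200/5989; mL+mR=-23940/5989 → advance -1; mR−mL=180/113 → turn +1·90°
n=5: pose=(-2,-3,S); sL=60/109, sR=60/49; mL=-8010/5341, mR=-3600/5341; mL+mR=-11610/5341 → advance -1; mR−mL=90/109 → turn +1·90°
n=6: pose=(-2,-2,E); sL=24/29, sR=120/193; mL=-5796/5597, mR=1152/5597; mL+mR=-4644/5597 → advance -1; mR−mL=36/29 → turn +1·90°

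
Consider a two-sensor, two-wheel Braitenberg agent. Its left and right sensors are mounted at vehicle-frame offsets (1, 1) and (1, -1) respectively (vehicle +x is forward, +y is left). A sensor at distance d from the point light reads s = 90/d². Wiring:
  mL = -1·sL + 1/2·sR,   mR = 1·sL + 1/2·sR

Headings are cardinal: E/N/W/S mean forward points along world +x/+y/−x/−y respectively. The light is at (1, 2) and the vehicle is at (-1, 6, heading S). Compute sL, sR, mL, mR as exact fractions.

left sensor world pos  = (0, 5); dL² = 10
right sensor world pos = (-2, 5); dR² = 18
sL = 90/10 = 9
sR = 90/18 = 5
mL = -1·sL + 1/2·sR = -13/2
mR = 1·sL + 1/2·sR = 23/2

9 5 -13/2 23/2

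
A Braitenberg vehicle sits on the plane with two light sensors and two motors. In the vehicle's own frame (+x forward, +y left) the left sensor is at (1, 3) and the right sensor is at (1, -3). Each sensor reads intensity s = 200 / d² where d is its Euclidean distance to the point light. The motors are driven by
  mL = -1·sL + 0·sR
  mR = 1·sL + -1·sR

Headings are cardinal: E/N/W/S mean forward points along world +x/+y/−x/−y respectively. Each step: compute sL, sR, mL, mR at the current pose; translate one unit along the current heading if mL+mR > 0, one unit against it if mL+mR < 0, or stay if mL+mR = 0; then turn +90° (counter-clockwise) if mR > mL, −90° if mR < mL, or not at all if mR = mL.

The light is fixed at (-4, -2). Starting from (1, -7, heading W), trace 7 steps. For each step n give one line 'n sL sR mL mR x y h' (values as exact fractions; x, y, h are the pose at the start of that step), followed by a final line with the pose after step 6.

n=0: pose=(1,-7,W); sL=5/2, sR=10; mL=-5/2, mR=-15/2; mL+mR=-10 → advance -1; mR−mL=-5 → turn -1·90°
n=1: pose=(2,-7,N); sL=8, sR=200/97; mL=-8, mR=576/97; mL+mR=-200/97 → advance -1; mR−mL=1352/97 → turn +1·90°
n=2: pose=(2,-8,W); sL=100/53, sR=100/17; mL=-100/53, mR=-3600/901; mL+mR=-100/17 → advance -1; mR−mL=-1900/901 → turn -1·90°
n=3: pose=(3,-8,N); sL=200/41, sR=8/5; mL=-200/41, mR=672/205; mL+mR=-8/5 → advance -1; mR−mL=1672/205 → turn +1·90°
n=4: pose=(3,-9,W); sL=25/17, sR=50/13; mL=-25/17, mR=-525/221; mL+mR=-50/13 → advance -1; mR−mL=-200/221 → turn -1·90°
n=5: pose=(4,-9,N); sL=200/61, sR=200/157; mL=-200/61, mR=19200/9577; mL+mR=-200/157 → advance -1; mR−mL=50600/9577 → turn +1·90°
n=6: pose=(4,-10,W); sL=20/17, sR=100/37; mL=-20/17, mR=-960/629; mL+mR=-100/37 → advance -1; mR−mL=-220/629 → turn -1·90°

0 5/2 10 -5/2 -15/2 1 -7 W
1 8 200/97 -8 576/97 2 -7 N
2 100/53 100/17 -100/53 -3600/901 2 -8 W
3 200/41 8/5 -200/41 672/205 3 -8 N
4 25/17 50/13 -25/17 -525/221 3 -9 W
5 200/61 200/157 -200/61 19200/9577 4 -9 N
6 20/17 100/37 -20/17 -960/629 4 -10 W
final 5 -10 N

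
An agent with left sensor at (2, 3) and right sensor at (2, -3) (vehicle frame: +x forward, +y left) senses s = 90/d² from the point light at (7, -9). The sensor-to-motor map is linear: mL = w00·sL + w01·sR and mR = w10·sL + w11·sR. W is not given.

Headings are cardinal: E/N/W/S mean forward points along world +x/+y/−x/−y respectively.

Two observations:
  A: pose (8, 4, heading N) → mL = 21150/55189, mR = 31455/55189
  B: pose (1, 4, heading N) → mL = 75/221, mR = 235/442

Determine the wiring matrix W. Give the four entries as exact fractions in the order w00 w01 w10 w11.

obs A: pose=(8,4,N) → sL=90/229, sR=90/241, mL=21150/55189, mR=31455/55189
obs B: pose=(1,4,N) → sL=5/17, sR=5/13, mL=75/221, mR=235/442
sensor matrix S = [[90/229, 90/241], [5/17, 5/13]]; det S = 504000/12196769
solve [mL_A; mL_B] = S·[w00; w01] and [mR_A; mR_B] = S·[w10; w11]:
  w00 = 1/2, w01 = 1/2, w10 = 1/2, w11 = 1

1/2 1/2 1/2 1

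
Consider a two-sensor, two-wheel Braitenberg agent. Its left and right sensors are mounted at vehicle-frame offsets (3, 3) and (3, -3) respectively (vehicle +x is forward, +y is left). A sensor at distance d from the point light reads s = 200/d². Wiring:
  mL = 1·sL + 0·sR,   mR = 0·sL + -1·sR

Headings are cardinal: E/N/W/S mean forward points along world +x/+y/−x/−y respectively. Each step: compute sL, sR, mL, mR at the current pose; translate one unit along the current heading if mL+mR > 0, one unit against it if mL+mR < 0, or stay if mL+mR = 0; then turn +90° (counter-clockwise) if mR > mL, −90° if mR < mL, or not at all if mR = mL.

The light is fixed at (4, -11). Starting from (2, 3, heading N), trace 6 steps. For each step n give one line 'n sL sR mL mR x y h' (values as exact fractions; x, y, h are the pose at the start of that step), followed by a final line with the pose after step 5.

n=0: pose=(2,3,N); sL=100/157, sR=20/29; mL=100/157, mR=-20/29; mL+mR=-240/4553 → advance -1; mR−mL=-6040/4553 → turn -1·90°
n=1: pose=(2,2,E); sL=200/257, sR=200/101; mL=200/257, mR=-200/101; mL+mR=-31200/25957 → advance -1; mR−mL=-71600/25957 → turn -1·90°
n=2: pose=(1,2,S); sL=2, sR=25/17; mL=2, mR=-25/17; mL+mR=9/17 → advance +1; mR−mL=-59/17 → turn -1·90°
n=3: pose=(1,1,W); sL=200/117, sR=200/261; mL=200/117, mR=-200/261; mL+mR=3200/3393 → advance +1; mR−mL=-2800/1131 → turn -1·90°
n=4: pose=(0,1,N); sL=100/137, sR=100/113; mL=100/137, mR=-100/113; mL+mR=-2400/15481 → advance -1; mR−mL=-25000/15481 → turn -1·90°
n=5: pose=(0,0,E); sL=200/197, sR=40/13; mL=200/197, mR=-40/13; mL+mR=-5280/2561 → advance -1; mR−mL=-10480/2561 → turn -1·90°

0 100/157 20/29 100/157 -20/29 2 3 N
1 200/257 200/101 200/257 -200/101 2 2 E
2 2 25/17 2 -25/17 1 2 S
3 200/117 200/261 200/117 -200/261 1 1 W
4 100/137 100/113 100/137 -100/113 0 1 N
5 200/197 40/13 200/197 -40/13 0 0 E
final -1 0 S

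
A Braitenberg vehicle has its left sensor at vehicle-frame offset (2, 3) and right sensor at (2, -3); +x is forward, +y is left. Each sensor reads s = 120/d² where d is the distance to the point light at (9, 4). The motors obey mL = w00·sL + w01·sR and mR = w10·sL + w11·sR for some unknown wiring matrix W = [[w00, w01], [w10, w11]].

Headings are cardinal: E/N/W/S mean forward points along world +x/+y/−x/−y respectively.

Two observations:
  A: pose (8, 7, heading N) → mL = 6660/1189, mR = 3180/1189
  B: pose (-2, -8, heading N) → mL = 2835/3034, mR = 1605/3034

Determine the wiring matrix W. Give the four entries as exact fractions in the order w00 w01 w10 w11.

obs A: pose=(8,7,N) → sL=120/41, sR=120/29, mL=6660/1189, mR=3180/1189
obs B: pose=(-2,-8,N) → sL=15/37, sR=30/41, mL=2835/3034, mR=1605/3034
sensor matrix S = [[120/41, 120/29], [15/37, 30/41]]; det S = 837000/1803713
solve [mL_A; mL_B] = S·[w00; w01] and [mR_A; mR_B] = S·[w10; w11]:
  w00 = 1/2, w01 = 1, w10 = -1/2, w11 = 1

1/2 1 -1/2 1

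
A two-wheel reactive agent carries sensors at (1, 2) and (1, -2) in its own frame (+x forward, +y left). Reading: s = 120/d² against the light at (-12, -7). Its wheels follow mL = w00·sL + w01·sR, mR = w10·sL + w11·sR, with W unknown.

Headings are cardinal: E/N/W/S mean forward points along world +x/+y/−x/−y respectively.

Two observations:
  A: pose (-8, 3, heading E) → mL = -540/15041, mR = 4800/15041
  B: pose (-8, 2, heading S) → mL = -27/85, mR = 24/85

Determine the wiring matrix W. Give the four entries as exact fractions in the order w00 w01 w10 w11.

obs A: pose=(-8,3,E) → sL=120/169, sR=120/89, mL=-540/15041, mR=4800/15041
obs B: pose=(-8,2,S) → sL=6/5, sR=30/17, mL=-27/85, mR=24/85
sensor matrix S = [[120/169, 120/89], [6/5, 30/17]]; det S = -93312/255697
solve [mL_A; mL_B] = S·[w00; w01] and [mR_A; mR_B] = S·[w10; w11]:
  w00 = -1, w01 = 1/2, w10 = -1/2, w11 = 1/2

-1 1/2 -1/2 1/2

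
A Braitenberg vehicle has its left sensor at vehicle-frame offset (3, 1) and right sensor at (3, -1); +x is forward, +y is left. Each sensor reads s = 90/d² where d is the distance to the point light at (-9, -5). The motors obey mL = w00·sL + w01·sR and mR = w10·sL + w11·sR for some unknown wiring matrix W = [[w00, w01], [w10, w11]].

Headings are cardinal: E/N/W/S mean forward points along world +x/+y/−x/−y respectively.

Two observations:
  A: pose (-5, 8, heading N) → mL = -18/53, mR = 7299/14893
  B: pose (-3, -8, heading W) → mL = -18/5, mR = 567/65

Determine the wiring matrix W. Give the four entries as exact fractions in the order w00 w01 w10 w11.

-1 0 1/2 1

obs A: pose=(-5,8,N) → sL=18/53, sR=90/281, mL=-18/53, mR=7299/14893
obs B: pose=(-3,-8,W) → sL=18/5, sR=90/13, mL=-18/5, mR=567/65
sensor matrix S = [[18/53, 90/281], [18/5, 90/13]]; det S = 231984/193609
solve [mL_A; mL_B] = S·[w00; w01] and [mR_A; mR_B] = S·[w10; w11]:
  w00 = -1, w01 = 0, w10 = 1/2, w11 = 1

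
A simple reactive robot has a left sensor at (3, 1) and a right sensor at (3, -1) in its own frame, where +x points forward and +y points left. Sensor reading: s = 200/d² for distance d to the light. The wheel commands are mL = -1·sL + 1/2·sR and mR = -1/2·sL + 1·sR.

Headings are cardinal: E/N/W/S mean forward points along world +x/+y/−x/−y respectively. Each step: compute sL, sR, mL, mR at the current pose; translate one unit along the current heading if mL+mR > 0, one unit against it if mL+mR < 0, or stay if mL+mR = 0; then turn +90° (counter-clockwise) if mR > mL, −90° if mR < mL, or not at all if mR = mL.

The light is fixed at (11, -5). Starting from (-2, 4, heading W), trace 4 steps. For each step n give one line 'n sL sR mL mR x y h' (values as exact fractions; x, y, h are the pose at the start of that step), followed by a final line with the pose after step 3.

0 5/8 50/89 -245/712 355/1424 -2 4 W
1 200/157 40/41 -5060/6437 2180/6437 -1 4 S
2 100/101 100/81 -3050/8181 6050/8181 -1 5 E
3 200/313 200/269 -22500/84197 35700/84197 0 5 N
final 0 6 W

n=0: pose=(-2,4,W); sL=5/8, sR=50/89; mL=-245/712, mR=355/1424; mL+mR=-135/1424 → advance -1; mR−mL=845/1424 → turn +1·90°
n=1: pose=(-1,4,S); sL=200/157, sR=40/41; mL=-5060/6437, mR=2180/6437; mL+mR=-2880/6437 → advance -1; mR−mL=7240/6437 → turn +1·90°
n=2: pose=(-1,5,E); sL=100/101, sR=100/81; mL=-3050/8181, mR=6050/8181; mL+mR=1000/2727 → advance +1; mR−mL=9100/8181 → turn +1·90°
n=3: pose=(0,5,N); sL=200/313, sR=200/269; mL=-22500/84197, mR=35700/84197; mL+mR=13200/84197 → advance +1; mR−mL=58200/84197 → turn +1·90°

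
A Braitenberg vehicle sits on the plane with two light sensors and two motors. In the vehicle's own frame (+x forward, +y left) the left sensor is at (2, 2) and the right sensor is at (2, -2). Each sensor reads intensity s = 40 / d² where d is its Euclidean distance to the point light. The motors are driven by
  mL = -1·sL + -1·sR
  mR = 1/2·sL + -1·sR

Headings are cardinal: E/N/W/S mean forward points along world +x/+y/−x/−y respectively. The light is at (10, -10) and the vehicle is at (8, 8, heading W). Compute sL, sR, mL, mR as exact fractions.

5/34 5/52 -215/884 -5/221

left sensor world pos  = (6, 6); dL² = 272
right sensor world pos = (6, 10); dR² = 416
sL = 40/272 = 5/34
sR = 40/416 = 5/52
mL = -1·sL + -1·sR = -215/884
mR = 1/2·sL + -1·sR = -5/221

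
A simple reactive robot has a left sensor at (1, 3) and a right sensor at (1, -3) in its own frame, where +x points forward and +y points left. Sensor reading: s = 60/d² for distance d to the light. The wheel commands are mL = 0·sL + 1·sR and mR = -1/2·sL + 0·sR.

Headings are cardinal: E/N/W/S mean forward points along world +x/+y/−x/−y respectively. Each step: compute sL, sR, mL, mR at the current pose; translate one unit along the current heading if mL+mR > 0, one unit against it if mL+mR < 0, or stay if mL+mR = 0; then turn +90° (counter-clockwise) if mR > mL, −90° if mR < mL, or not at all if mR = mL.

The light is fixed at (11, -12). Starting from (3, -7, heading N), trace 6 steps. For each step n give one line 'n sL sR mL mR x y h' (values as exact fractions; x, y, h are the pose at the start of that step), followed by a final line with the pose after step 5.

0 60/157 60/61 60/61 -30/157 3 -7 N
1 6/13 30/29 30/29 -3/13 3 -6 E
2 60/41 12/25 12/25 -30/41 4 -6 S
3 3/4 15/41 15/41 -3/8 4 -5 W
4 12/29 60/73 60/73 -6/29 5 -5 N
5 30/73 6/5 6/5 -15/73 5 -4 E
final 6 -4 S

n=0: pose=(3,-7,N); sL=60/157, sR=60/61; mL=60/61, mR=-30/157; mL+mR=7590/9577 → advance +1; mR−mL=-11250/9577 → turn -1·90°
n=1: pose=(3,-6,E); sL=6/13, sR=30/29; mL=30/29, mR=-3/13; mL+mR=303/377 → advance +1; mR−mL=-477/377 → turn -1·90°
n=2: pose=(4,-6,S); sL=60/41, sR=12/25; mL=12/25, mR=-30/41; mL+mR=-258/1025 → advance -1; mR−mL=-1242/1025 → turn -1·90°
n=3: pose=(4,-5,W); sL=3/4, sR=15/41; mL=15/41, mR=-3/8; mL+mR=-3/328 → advance -1; mR−mL=-243/328 → turn -1·90°
n=4: pose=(5,-5,N); sL=12/29, sR=60/73; mL=60/73, mR=-6/29; mL+mR=1302/2117 → advance +1; mR−mL=-2178/2117 → turn -1·90°
n=5: pose=(5,-4,E); sL=30/73, sR=6/5; mL=6/5, mR=-15/73; mL+mR=363/365 → advance +1; mR−mL=-513/365 → turn -1·90°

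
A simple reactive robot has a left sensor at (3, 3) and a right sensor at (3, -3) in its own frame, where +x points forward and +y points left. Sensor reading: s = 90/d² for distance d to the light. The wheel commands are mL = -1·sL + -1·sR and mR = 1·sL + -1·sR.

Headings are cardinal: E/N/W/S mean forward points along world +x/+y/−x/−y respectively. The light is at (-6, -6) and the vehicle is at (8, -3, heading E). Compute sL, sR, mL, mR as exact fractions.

left sensor world pos  = (11, 0); dL² = 325
right sensor world pos = (11, -6); dR² = 289
sL = 90/325 = 18/65
sR = 90/289 = 90/289
mL = -1·sL + -1·sR = -11052/18785
mR = 1·sL + -1·sR = -648/18785

18/65 90/289 -11052/18785 -648/18785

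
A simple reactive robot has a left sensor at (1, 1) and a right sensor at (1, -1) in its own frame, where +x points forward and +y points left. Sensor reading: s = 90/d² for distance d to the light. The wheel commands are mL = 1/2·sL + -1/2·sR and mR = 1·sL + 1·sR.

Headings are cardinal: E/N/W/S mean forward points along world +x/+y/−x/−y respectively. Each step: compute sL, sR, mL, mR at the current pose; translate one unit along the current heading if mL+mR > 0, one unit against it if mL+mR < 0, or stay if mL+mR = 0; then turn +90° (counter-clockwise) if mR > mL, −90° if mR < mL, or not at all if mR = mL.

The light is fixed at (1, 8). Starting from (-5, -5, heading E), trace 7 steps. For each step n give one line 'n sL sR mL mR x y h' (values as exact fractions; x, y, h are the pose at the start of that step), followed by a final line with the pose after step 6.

0 90/169 90/221 180/2873 2700/2873 -5 -5 E
1 1/2 9/16 -1/32 17/16 -4 -5 N
2 18/41 90/157 -432/6437 6516/6437 -4 -4 W
3 45/97 45/109 270/10573 9270/10573 -5 -4 S
4 90/169 90/221 180/2873 2700/2873 -5 -5 E
5 1/2 9/16 -1/32 17/16 -4 -5 N
6 18/41 90/157 -432/6437 6516/6437 -4 -4 W
final -5 -4 S

n=0: pose=(-5,-5,E); sL=90/169, sR=90/221; mL=180/2873, mR=2700/2873; mL+mR=2880/2873 → advance +1; mR−mL=2520/2873 → turn +1·90°
n=1: pose=(-4,-5,N); sL=1/2, sR=9/16; mL=-1/32, mR=17/16; mL+mR=33/32 → advance +1; mR−mL=35/32 → turn +1·90°
n=2: pose=(-4,-4,W); sL=18/41, sR=90/157; mL=-432/6437, mR=6516/6437; mL+mR=6084/6437 → advance +1; mR−mL=6948/6437 → turn +1·90°
n=3: pose=(-5,-4,S); sL=45/97, sR=45/109; mL=270/10573, mR=9270/10573; mL+mR=9540/10573 → advance +1; mR−mL=9000/10573 → turn +1·90°
n=4: pose=(-5,-5,E); sL=90/169, sR=90/221; mL=180/2873, mR=2700/2873; mL+mR=2880/2873 → advance +1; mR−mL=2520/2873 → turn +1·90°
n=5: pose=(-4,-5,N); sL=1/2, sR=9/16; mL=-1/32, mR=17/16; mL+mR=33/32 → advance +1; mR−mL=35/32 → turn +1·90°
n=6: pose=(-4,-4,W); sL=18/41, sR=90/157; mL=-432/6437, mR=6516/6437; mL+mR=6084/6437 → advance +1; mR−mL=6948/6437 → turn +1·90°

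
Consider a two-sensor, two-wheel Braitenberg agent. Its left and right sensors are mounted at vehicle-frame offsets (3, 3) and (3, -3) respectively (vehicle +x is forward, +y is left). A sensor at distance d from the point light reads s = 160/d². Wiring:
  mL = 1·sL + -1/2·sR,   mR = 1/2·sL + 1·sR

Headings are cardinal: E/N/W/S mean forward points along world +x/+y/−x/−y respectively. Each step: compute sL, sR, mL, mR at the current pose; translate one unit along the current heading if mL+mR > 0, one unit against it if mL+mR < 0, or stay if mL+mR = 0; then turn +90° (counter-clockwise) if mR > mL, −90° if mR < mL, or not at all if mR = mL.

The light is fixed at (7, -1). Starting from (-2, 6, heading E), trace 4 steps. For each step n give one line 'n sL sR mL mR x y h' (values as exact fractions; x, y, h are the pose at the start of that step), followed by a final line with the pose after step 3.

n=0: pose=(-2,6,E); sL=20/17, sR=40/13; mL=-80/221, mR=810/221; mL+mR=730/221 → advance +1; mR−mL=890/221 → turn +1·90°
n=1: pose=(-1,6,N); sL=160/221, sR=32/25; mL=464/5525, mR=9072/5525; mL+mR=9536/5525 → advance +1; mR−mL=8608/5525 → turn +1·90°
n=2: pose=(-1,7,W); sL=80/73, sR=80/121; mL=6760/8833, mR=10680/8833; mL+mR=17440/8833 → advance +1; mR−mL=3920/8833 → turn +1·90°
n=3: pose=(-2,7,S); sL=160/61, sR=160/169; mL=22160/10309, mR=23280/10309; mL+mR=45440/10309 → advance +1; mR−mL=1120/10309 → turn +1·90°

0 20/17 40/13 -80/221 810/221 -2 6 E
1 160/221 32/25 464/5525 9072/5525 -1 6 N
2 80/73 80/121 6760/8833 10680/8833 -1 7 W
3 160/61 160/169 22160/10309 23280/10309 -2 7 S
final -2 6 E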